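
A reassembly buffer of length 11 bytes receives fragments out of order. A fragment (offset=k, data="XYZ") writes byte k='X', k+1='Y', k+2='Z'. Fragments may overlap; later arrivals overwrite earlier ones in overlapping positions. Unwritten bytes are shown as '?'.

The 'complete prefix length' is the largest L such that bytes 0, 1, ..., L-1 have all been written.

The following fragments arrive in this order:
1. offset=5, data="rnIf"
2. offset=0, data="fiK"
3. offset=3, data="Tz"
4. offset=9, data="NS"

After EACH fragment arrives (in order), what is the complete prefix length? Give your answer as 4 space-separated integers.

Answer: 0 3 9 11

Derivation:
Fragment 1: offset=5 data="rnIf" -> buffer=?????rnIf?? -> prefix_len=0
Fragment 2: offset=0 data="fiK" -> buffer=fiK??rnIf?? -> prefix_len=3
Fragment 3: offset=3 data="Tz" -> buffer=fiKTzrnIf?? -> prefix_len=9
Fragment 4: offset=9 data="NS" -> buffer=fiKTzrnIfNS -> prefix_len=11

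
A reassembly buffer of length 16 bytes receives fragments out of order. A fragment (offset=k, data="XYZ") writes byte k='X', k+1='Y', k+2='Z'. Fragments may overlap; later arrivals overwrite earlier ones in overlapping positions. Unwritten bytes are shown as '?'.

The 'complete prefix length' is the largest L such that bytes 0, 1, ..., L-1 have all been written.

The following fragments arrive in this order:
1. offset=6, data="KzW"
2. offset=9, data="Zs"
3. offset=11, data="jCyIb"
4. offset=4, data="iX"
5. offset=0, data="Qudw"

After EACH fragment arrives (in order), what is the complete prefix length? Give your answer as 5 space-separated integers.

Answer: 0 0 0 0 16

Derivation:
Fragment 1: offset=6 data="KzW" -> buffer=??????KzW??????? -> prefix_len=0
Fragment 2: offset=9 data="Zs" -> buffer=??????KzWZs????? -> prefix_len=0
Fragment 3: offset=11 data="jCyIb" -> buffer=??????KzWZsjCyIb -> prefix_len=0
Fragment 4: offset=4 data="iX" -> buffer=????iXKzWZsjCyIb -> prefix_len=0
Fragment 5: offset=0 data="Qudw" -> buffer=QudwiXKzWZsjCyIb -> prefix_len=16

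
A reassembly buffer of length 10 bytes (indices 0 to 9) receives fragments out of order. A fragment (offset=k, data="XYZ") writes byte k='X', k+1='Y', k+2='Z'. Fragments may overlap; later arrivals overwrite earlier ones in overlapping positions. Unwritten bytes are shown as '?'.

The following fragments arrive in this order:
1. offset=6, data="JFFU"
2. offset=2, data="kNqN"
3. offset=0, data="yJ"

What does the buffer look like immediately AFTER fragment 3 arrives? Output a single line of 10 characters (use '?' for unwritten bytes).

Answer: yJkNqNJFFU

Derivation:
Fragment 1: offset=6 data="JFFU" -> buffer=??????JFFU
Fragment 2: offset=2 data="kNqN" -> buffer=??kNqNJFFU
Fragment 3: offset=0 data="yJ" -> buffer=yJkNqNJFFU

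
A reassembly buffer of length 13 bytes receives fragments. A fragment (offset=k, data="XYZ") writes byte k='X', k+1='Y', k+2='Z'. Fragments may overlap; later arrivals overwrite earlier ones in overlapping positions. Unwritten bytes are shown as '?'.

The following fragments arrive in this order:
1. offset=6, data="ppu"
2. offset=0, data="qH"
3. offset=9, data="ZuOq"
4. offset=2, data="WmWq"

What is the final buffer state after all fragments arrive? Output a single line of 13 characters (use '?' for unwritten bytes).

Fragment 1: offset=6 data="ppu" -> buffer=??????ppu????
Fragment 2: offset=0 data="qH" -> buffer=qH????ppu????
Fragment 3: offset=9 data="ZuOq" -> buffer=qH????ppuZuOq
Fragment 4: offset=2 data="WmWq" -> buffer=qHWmWqppuZuOq

Answer: qHWmWqppuZuOq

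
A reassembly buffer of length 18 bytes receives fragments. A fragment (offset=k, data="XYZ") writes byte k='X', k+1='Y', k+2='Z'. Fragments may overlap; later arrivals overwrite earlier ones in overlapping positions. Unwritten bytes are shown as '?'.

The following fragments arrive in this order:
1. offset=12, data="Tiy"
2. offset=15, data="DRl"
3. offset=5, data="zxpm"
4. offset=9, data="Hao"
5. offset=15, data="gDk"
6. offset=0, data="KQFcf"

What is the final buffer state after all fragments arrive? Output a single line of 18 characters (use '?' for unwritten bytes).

Fragment 1: offset=12 data="Tiy" -> buffer=????????????Tiy???
Fragment 2: offset=15 data="DRl" -> buffer=????????????TiyDRl
Fragment 3: offset=5 data="zxpm" -> buffer=?????zxpm???TiyDRl
Fragment 4: offset=9 data="Hao" -> buffer=?????zxpmHaoTiyDRl
Fragment 5: offset=15 data="gDk" -> buffer=?????zxpmHaoTiygDk
Fragment 6: offset=0 data="KQFcf" -> buffer=KQFcfzxpmHaoTiygDk

Answer: KQFcfzxpmHaoTiygDk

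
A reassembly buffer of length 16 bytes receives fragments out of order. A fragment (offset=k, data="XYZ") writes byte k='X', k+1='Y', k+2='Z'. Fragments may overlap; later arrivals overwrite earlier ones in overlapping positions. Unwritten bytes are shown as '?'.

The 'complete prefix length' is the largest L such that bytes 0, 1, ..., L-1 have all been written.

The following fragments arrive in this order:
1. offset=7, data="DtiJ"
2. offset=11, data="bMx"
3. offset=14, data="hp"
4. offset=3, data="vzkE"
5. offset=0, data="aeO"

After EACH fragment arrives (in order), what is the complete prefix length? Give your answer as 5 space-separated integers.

Answer: 0 0 0 0 16

Derivation:
Fragment 1: offset=7 data="DtiJ" -> buffer=???????DtiJ????? -> prefix_len=0
Fragment 2: offset=11 data="bMx" -> buffer=???????DtiJbMx?? -> prefix_len=0
Fragment 3: offset=14 data="hp" -> buffer=???????DtiJbMxhp -> prefix_len=0
Fragment 4: offset=3 data="vzkE" -> buffer=???vzkEDtiJbMxhp -> prefix_len=0
Fragment 5: offset=0 data="aeO" -> buffer=aeOvzkEDtiJbMxhp -> prefix_len=16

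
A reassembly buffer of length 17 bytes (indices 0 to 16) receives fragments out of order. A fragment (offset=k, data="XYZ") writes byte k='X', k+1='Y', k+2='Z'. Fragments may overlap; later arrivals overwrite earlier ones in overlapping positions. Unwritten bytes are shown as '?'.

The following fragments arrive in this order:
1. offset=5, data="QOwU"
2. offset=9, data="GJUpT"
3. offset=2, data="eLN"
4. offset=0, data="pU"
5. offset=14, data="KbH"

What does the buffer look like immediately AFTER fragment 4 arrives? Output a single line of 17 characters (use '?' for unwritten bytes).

Fragment 1: offset=5 data="QOwU" -> buffer=?????QOwU????????
Fragment 2: offset=9 data="GJUpT" -> buffer=?????QOwUGJUpT???
Fragment 3: offset=2 data="eLN" -> buffer=??eLNQOwUGJUpT???
Fragment 4: offset=0 data="pU" -> buffer=pUeLNQOwUGJUpT???

Answer: pUeLNQOwUGJUpT???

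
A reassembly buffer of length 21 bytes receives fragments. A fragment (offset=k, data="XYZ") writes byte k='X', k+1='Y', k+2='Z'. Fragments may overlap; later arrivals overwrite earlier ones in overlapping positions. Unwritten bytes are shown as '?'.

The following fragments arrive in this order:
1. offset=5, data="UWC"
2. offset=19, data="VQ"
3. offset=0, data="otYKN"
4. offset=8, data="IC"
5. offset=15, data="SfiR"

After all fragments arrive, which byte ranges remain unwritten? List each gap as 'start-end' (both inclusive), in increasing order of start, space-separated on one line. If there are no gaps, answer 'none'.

Answer: 10-14

Derivation:
Fragment 1: offset=5 len=3
Fragment 2: offset=19 len=2
Fragment 3: offset=0 len=5
Fragment 4: offset=8 len=2
Fragment 5: offset=15 len=4
Gaps: 10-14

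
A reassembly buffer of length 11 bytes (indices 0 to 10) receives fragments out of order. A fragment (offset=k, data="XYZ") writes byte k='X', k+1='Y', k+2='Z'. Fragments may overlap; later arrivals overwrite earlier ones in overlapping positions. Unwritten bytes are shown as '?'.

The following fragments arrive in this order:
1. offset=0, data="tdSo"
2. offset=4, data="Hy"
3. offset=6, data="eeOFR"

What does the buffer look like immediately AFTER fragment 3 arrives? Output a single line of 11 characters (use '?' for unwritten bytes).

Answer: tdSoHyeeOFR

Derivation:
Fragment 1: offset=0 data="tdSo" -> buffer=tdSo???????
Fragment 2: offset=4 data="Hy" -> buffer=tdSoHy?????
Fragment 3: offset=6 data="eeOFR" -> buffer=tdSoHyeeOFR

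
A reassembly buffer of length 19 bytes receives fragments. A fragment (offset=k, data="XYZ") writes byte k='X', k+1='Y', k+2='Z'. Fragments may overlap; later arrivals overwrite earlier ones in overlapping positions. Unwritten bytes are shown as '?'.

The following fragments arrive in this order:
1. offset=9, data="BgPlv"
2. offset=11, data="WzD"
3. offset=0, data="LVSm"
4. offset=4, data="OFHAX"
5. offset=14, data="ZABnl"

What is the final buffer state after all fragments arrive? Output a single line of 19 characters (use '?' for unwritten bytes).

Fragment 1: offset=9 data="BgPlv" -> buffer=?????????BgPlv?????
Fragment 2: offset=11 data="WzD" -> buffer=?????????BgWzD?????
Fragment 3: offset=0 data="LVSm" -> buffer=LVSm?????BgWzD?????
Fragment 4: offset=4 data="OFHAX" -> buffer=LVSmOFHAXBgWzD?????
Fragment 5: offset=14 data="ZABnl" -> buffer=LVSmOFHAXBgWzDZABnl

Answer: LVSmOFHAXBgWzDZABnl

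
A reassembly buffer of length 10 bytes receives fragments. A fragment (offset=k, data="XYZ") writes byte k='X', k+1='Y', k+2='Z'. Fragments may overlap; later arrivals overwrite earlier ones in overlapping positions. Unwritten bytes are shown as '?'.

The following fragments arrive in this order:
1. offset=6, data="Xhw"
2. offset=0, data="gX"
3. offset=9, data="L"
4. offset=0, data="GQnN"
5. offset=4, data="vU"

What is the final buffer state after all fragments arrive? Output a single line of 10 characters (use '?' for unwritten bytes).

Fragment 1: offset=6 data="Xhw" -> buffer=??????Xhw?
Fragment 2: offset=0 data="gX" -> buffer=gX????Xhw?
Fragment 3: offset=9 data="L" -> buffer=gX????XhwL
Fragment 4: offset=0 data="GQnN" -> buffer=GQnN??XhwL
Fragment 5: offset=4 data="vU" -> buffer=GQnNvUXhwL

Answer: GQnNvUXhwL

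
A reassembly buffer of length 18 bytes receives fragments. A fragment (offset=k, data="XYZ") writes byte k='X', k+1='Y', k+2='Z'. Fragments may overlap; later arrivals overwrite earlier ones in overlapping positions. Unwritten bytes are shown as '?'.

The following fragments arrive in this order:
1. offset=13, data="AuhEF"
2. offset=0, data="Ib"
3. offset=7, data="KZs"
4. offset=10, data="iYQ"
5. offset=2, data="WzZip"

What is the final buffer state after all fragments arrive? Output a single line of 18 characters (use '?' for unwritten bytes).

Answer: IbWzZipKZsiYQAuhEF

Derivation:
Fragment 1: offset=13 data="AuhEF" -> buffer=?????????????AuhEF
Fragment 2: offset=0 data="Ib" -> buffer=Ib???????????AuhEF
Fragment 3: offset=7 data="KZs" -> buffer=Ib?????KZs???AuhEF
Fragment 4: offset=10 data="iYQ" -> buffer=Ib?????KZsiYQAuhEF
Fragment 5: offset=2 data="WzZip" -> buffer=IbWzZipKZsiYQAuhEF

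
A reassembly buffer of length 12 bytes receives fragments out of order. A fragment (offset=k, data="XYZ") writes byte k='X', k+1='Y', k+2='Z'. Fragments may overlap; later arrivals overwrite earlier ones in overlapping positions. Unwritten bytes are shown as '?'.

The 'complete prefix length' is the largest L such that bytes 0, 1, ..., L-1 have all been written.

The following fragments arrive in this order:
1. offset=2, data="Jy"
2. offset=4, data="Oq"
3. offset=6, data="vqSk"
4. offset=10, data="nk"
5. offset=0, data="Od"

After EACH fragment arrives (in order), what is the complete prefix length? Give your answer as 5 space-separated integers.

Answer: 0 0 0 0 12

Derivation:
Fragment 1: offset=2 data="Jy" -> buffer=??Jy???????? -> prefix_len=0
Fragment 2: offset=4 data="Oq" -> buffer=??JyOq?????? -> prefix_len=0
Fragment 3: offset=6 data="vqSk" -> buffer=??JyOqvqSk?? -> prefix_len=0
Fragment 4: offset=10 data="nk" -> buffer=??JyOqvqSknk -> prefix_len=0
Fragment 5: offset=0 data="Od" -> buffer=OdJyOqvqSknk -> prefix_len=12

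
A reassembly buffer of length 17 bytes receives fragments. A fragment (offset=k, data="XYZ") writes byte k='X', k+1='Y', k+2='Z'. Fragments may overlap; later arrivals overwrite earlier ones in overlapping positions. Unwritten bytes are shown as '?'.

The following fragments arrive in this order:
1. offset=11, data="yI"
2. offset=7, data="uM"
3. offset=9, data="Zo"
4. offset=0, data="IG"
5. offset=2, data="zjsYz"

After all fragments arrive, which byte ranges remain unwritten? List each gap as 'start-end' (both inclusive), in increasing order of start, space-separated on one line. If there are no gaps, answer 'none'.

Answer: 13-16

Derivation:
Fragment 1: offset=11 len=2
Fragment 2: offset=7 len=2
Fragment 3: offset=9 len=2
Fragment 4: offset=0 len=2
Fragment 5: offset=2 len=5
Gaps: 13-16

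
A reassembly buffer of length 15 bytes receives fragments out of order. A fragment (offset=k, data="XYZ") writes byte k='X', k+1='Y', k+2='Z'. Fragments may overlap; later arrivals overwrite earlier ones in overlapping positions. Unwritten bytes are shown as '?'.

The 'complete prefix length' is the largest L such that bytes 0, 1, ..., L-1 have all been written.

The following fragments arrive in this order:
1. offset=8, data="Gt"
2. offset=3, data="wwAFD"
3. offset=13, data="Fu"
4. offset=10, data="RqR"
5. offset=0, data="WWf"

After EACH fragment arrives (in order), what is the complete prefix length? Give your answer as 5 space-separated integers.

Answer: 0 0 0 0 15

Derivation:
Fragment 1: offset=8 data="Gt" -> buffer=????????Gt????? -> prefix_len=0
Fragment 2: offset=3 data="wwAFD" -> buffer=???wwAFDGt????? -> prefix_len=0
Fragment 3: offset=13 data="Fu" -> buffer=???wwAFDGt???Fu -> prefix_len=0
Fragment 4: offset=10 data="RqR" -> buffer=???wwAFDGtRqRFu -> prefix_len=0
Fragment 5: offset=0 data="WWf" -> buffer=WWfwwAFDGtRqRFu -> prefix_len=15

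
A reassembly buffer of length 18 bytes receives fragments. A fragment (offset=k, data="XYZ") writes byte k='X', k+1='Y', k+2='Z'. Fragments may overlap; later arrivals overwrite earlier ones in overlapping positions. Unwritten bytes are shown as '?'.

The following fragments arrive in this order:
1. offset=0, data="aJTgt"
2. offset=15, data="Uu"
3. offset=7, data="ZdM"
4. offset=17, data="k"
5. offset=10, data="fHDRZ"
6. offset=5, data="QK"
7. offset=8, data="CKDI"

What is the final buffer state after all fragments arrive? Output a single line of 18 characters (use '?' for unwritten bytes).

Fragment 1: offset=0 data="aJTgt" -> buffer=aJTgt?????????????
Fragment 2: offset=15 data="Uu" -> buffer=aJTgt??????????Uu?
Fragment 3: offset=7 data="ZdM" -> buffer=aJTgt??ZdM?????Uu?
Fragment 4: offset=17 data="k" -> buffer=aJTgt??ZdM?????Uuk
Fragment 5: offset=10 data="fHDRZ" -> buffer=aJTgt??ZdMfHDRZUuk
Fragment 6: offset=5 data="QK" -> buffer=aJTgtQKZdMfHDRZUuk
Fragment 7: offset=8 data="CKDI" -> buffer=aJTgtQKZCKDIDRZUuk

Answer: aJTgtQKZCKDIDRZUuk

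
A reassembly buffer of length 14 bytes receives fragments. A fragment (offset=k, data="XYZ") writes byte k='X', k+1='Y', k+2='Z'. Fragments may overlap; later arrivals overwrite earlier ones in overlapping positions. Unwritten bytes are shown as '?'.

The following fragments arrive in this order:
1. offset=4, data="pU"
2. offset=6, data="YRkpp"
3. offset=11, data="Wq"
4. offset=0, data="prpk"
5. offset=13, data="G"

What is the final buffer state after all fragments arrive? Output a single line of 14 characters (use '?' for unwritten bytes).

Fragment 1: offset=4 data="pU" -> buffer=????pU????????
Fragment 2: offset=6 data="YRkpp" -> buffer=????pUYRkpp???
Fragment 3: offset=11 data="Wq" -> buffer=????pUYRkppWq?
Fragment 4: offset=0 data="prpk" -> buffer=prpkpUYRkppWq?
Fragment 5: offset=13 data="G" -> buffer=prpkpUYRkppWqG

Answer: prpkpUYRkppWqG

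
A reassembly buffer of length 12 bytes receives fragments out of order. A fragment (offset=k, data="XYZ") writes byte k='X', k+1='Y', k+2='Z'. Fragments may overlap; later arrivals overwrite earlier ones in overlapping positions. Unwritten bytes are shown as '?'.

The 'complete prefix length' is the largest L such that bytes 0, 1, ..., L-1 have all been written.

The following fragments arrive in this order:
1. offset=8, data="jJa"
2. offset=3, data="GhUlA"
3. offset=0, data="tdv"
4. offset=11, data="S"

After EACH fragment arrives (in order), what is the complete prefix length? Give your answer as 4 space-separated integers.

Fragment 1: offset=8 data="jJa" -> buffer=????????jJa? -> prefix_len=0
Fragment 2: offset=3 data="GhUlA" -> buffer=???GhUlAjJa? -> prefix_len=0
Fragment 3: offset=0 data="tdv" -> buffer=tdvGhUlAjJa? -> prefix_len=11
Fragment 4: offset=11 data="S" -> buffer=tdvGhUlAjJaS -> prefix_len=12

Answer: 0 0 11 12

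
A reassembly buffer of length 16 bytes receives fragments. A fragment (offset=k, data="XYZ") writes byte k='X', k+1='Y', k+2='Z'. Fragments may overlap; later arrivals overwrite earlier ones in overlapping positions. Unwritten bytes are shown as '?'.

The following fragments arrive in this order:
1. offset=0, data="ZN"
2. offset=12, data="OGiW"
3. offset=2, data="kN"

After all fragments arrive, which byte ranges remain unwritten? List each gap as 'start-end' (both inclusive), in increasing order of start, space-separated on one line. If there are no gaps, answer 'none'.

Answer: 4-11

Derivation:
Fragment 1: offset=0 len=2
Fragment 2: offset=12 len=4
Fragment 3: offset=2 len=2
Gaps: 4-11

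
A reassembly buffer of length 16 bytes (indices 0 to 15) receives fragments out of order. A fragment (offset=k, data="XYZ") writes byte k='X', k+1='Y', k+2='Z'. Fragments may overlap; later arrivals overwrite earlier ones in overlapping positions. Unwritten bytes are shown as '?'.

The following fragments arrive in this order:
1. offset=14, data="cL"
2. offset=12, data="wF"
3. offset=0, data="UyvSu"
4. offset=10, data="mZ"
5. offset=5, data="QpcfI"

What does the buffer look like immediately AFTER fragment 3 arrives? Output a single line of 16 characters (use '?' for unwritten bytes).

Fragment 1: offset=14 data="cL" -> buffer=??????????????cL
Fragment 2: offset=12 data="wF" -> buffer=????????????wFcL
Fragment 3: offset=0 data="UyvSu" -> buffer=UyvSu???????wFcL

Answer: UyvSu???????wFcL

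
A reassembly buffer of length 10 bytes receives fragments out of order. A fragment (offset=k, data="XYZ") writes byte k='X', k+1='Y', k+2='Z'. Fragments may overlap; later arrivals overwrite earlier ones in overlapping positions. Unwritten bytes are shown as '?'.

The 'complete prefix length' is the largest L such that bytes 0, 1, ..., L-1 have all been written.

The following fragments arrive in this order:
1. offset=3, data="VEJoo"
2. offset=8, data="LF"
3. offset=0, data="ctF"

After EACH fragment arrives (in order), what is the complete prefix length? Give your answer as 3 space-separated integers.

Answer: 0 0 10

Derivation:
Fragment 1: offset=3 data="VEJoo" -> buffer=???VEJoo?? -> prefix_len=0
Fragment 2: offset=8 data="LF" -> buffer=???VEJooLF -> prefix_len=0
Fragment 3: offset=0 data="ctF" -> buffer=ctFVEJooLF -> prefix_len=10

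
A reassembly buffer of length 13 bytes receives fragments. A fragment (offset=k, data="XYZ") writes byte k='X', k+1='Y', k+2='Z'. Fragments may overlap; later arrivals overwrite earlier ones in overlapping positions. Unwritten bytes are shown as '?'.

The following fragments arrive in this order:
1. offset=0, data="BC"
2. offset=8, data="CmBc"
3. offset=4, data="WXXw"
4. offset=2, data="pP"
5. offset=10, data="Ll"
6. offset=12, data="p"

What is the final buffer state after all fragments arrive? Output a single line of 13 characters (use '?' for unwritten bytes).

Fragment 1: offset=0 data="BC" -> buffer=BC???????????
Fragment 2: offset=8 data="CmBc" -> buffer=BC??????CmBc?
Fragment 3: offset=4 data="WXXw" -> buffer=BC??WXXwCmBc?
Fragment 4: offset=2 data="pP" -> buffer=BCpPWXXwCmBc?
Fragment 5: offset=10 data="Ll" -> buffer=BCpPWXXwCmLl?
Fragment 6: offset=12 data="p" -> buffer=BCpPWXXwCmLlp

Answer: BCpPWXXwCmLlp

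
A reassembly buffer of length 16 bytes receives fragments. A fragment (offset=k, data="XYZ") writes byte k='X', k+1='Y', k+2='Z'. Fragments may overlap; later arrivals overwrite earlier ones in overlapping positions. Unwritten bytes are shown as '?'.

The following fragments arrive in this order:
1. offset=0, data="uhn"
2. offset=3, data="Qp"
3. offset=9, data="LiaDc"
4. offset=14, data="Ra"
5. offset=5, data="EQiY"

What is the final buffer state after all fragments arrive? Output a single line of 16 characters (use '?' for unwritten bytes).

Answer: uhnQpEQiYLiaDcRa

Derivation:
Fragment 1: offset=0 data="uhn" -> buffer=uhn?????????????
Fragment 2: offset=3 data="Qp" -> buffer=uhnQp???????????
Fragment 3: offset=9 data="LiaDc" -> buffer=uhnQp????LiaDc??
Fragment 4: offset=14 data="Ra" -> buffer=uhnQp????LiaDcRa
Fragment 5: offset=5 data="EQiY" -> buffer=uhnQpEQiYLiaDcRa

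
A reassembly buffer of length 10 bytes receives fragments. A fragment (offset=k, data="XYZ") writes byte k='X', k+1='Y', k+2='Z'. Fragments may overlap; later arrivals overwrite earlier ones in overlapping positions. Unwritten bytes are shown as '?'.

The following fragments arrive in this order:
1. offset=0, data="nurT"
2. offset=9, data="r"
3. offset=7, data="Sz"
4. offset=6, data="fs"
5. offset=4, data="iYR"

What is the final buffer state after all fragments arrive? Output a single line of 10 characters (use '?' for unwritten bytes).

Fragment 1: offset=0 data="nurT" -> buffer=nurT??????
Fragment 2: offset=9 data="r" -> buffer=nurT?????r
Fragment 3: offset=7 data="Sz" -> buffer=nurT???Szr
Fragment 4: offset=6 data="fs" -> buffer=nurT??fszr
Fragment 5: offset=4 data="iYR" -> buffer=nurTiYRszr

Answer: nurTiYRszr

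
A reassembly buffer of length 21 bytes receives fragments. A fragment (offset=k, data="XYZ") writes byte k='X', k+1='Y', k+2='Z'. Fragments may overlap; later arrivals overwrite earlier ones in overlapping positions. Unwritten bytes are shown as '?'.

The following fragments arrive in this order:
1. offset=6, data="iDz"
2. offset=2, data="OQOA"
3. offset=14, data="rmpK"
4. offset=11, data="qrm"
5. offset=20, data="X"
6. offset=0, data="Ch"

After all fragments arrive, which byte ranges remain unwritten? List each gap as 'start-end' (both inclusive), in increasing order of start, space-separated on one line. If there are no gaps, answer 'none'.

Answer: 9-10 18-19

Derivation:
Fragment 1: offset=6 len=3
Fragment 2: offset=2 len=4
Fragment 3: offset=14 len=4
Fragment 4: offset=11 len=3
Fragment 5: offset=20 len=1
Fragment 6: offset=0 len=2
Gaps: 9-10 18-19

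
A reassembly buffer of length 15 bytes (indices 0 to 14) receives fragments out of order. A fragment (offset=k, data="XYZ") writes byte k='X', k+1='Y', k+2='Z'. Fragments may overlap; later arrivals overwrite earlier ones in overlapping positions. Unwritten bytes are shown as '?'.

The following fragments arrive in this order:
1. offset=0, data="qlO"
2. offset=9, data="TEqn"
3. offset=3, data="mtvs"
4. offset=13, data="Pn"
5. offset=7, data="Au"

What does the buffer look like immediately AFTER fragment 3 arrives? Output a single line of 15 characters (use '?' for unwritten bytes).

Fragment 1: offset=0 data="qlO" -> buffer=qlO????????????
Fragment 2: offset=9 data="TEqn" -> buffer=qlO??????TEqn??
Fragment 3: offset=3 data="mtvs" -> buffer=qlOmtvs??TEqn??

Answer: qlOmtvs??TEqn??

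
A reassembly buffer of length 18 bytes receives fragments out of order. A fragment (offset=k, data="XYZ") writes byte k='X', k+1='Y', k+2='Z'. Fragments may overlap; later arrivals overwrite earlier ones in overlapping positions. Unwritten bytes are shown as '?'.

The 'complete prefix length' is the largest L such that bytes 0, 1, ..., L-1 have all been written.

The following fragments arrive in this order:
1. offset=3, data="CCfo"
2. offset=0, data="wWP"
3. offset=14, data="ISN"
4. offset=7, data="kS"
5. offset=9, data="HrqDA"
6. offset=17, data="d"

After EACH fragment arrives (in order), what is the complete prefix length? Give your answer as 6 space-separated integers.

Answer: 0 7 7 9 17 18

Derivation:
Fragment 1: offset=3 data="CCfo" -> buffer=???CCfo??????????? -> prefix_len=0
Fragment 2: offset=0 data="wWP" -> buffer=wWPCCfo??????????? -> prefix_len=7
Fragment 3: offset=14 data="ISN" -> buffer=wWPCCfo???????ISN? -> prefix_len=7
Fragment 4: offset=7 data="kS" -> buffer=wWPCCfokS?????ISN? -> prefix_len=9
Fragment 5: offset=9 data="HrqDA" -> buffer=wWPCCfokSHrqDAISN? -> prefix_len=17
Fragment 6: offset=17 data="d" -> buffer=wWPCCfokSHrqDAISNd -> prefix_len=18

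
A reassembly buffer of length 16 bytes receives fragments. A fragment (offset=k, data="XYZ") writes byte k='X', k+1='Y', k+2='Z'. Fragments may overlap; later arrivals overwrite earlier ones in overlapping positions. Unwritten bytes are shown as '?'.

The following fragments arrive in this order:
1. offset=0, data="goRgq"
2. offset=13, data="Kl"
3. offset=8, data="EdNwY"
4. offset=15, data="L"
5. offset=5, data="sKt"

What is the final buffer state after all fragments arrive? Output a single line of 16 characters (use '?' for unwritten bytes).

Fragment 1: offset=0 data="goRgq" -> buffer=goRgq???????????
Fragment 2: offset=13 data="Kl" -> buffer=goRgq????????Kl?
Fragment 3: offset=8 data="EdNwY" -> buffer=goRgq???EdNwYKl?
Fragment 4: offset=15 data="L" -> buffer=goRgq???EdNwYKlL
Fragment 5: offset=5 data="sKt" -> buffer=goRgqsKtEdNwYKlL

Answer: goRgqsKtEdNwYKlL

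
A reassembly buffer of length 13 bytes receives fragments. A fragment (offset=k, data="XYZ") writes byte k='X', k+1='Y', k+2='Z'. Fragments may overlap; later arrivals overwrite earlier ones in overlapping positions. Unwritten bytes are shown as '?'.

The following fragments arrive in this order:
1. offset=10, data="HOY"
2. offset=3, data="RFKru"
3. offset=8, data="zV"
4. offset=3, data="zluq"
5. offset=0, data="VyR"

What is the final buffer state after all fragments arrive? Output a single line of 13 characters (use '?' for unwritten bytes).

Answer: VyRzluquzVHOY

Derivation:
Fragment 1: offset=10 data="HOY" -> buffer=??????????HOY
Fragment 2: offset=3 data="RFKru" -> buffer=???RFKru??HOY
Fragment 3: offset=8 data="zV" -> buffer=???RFKruzVHOY
Fragment 4: offset=3 data="zluq" -> buffer=???zluquzVHOY
Fragment 5: offset=0 data="VyR" -> buffer=VyRzluquzVHOY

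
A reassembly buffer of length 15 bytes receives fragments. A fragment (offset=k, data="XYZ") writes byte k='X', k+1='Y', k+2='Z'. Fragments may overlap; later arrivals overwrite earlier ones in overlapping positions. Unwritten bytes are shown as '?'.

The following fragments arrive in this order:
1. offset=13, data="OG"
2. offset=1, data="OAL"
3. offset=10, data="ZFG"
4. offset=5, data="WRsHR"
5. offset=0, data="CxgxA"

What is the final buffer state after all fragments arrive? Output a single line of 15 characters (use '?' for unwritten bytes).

Answer: CxgxAWRsHRZFGOG

Derivation:
Fragment 1: offset=13 data="OG" -> buffer=?????????????OG
Fragment 2: offset=1 data="OAL" -> buffer=?OAL?????????OG
Fragment 3: offset=10 data="ZFG" -> buffer=?OAL??????ZFGOG
Fragment 4: offset=5 data="WRsHR" -> buffer=?OAL?WRsHRZFGOG
Fragment 5: offset=0 data="CxgxA" -> buffer=CxgxAWRsHRZFGOG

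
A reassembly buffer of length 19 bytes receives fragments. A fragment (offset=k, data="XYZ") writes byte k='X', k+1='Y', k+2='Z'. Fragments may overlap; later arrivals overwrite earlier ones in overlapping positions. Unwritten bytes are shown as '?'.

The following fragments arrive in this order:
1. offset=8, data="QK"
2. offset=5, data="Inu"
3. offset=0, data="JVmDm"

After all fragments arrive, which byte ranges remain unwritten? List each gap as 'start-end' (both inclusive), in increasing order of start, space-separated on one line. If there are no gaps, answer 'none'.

Fragment 1: offset=8 len=2
Fragment 2: offset=5 len=3
Fragment 3: offset=0 len=5
Gaps: 10-18

Answer: 10-18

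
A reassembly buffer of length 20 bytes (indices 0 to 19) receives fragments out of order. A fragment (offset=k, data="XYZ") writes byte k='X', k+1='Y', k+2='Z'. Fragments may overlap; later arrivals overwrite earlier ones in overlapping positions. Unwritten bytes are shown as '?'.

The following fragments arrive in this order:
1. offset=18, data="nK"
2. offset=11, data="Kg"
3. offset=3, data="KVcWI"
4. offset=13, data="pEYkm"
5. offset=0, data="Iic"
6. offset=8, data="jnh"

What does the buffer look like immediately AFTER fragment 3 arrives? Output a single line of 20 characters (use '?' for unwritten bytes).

Fragment 1: offset=18 data="nK" -> buffer=??????????????????nK
Fragment 2: offset=11 data="Kg" -> buffer=???????????Kg?????nK
Fragment 3: offset=3 data="KVcWI" -> buffer=???KVcWI???Kg?????nK

Answer: ???KVcWI???Kg?????nK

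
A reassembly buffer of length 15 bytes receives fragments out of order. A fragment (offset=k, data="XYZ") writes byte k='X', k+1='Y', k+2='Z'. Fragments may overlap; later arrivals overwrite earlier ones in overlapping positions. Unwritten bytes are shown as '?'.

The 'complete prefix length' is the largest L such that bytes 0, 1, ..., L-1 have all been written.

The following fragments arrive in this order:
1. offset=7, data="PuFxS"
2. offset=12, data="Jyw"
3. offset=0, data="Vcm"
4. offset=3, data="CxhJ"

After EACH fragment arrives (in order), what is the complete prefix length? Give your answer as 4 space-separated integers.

Fragment 1: offset=7 data="PuFxS" -> buffer=???????PuFxS??? -> prefix_len=0
Fragment 2: offset=12 data="Jyw" -> buffer=???????PuFxSJyw -> prefix_len=0
Fragment 3: offset=0 data="Vcm" -> buffer=Vcm????PuFxSJyw -> prefix_len=3
Fragment 4: offset=3 data="CxhJ" -> buffer=VcmCxhJPuFxSJyw -> prefix_len=15

Answer: 0 0 3 15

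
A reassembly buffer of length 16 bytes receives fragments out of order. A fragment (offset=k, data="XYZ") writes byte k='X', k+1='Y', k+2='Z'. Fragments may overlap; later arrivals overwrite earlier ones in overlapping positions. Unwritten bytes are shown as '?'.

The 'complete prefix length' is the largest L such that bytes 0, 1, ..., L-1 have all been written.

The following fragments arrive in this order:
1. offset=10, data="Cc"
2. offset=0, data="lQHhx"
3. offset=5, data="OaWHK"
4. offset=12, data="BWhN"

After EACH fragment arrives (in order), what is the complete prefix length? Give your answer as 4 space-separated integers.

Fragment 1: offset=10 data="Cc" -> buffer=??????????Cc???? -> prefix_len=0
Fragment 2: offset=0 data="lQHhx" -> buffer=lQHhx?????Cc???? -> prefix_len=5
Fragment 3: offset=5 data="OaWHK" -> buffer=lQHhxOaWHKCc???? -> prefix_len=12
Fragment 4: offset=12 data="BWhN" -> buffer=lQHhxOaWHKCcBWhN -> prefix_len=16

Answer: 0 5 12 16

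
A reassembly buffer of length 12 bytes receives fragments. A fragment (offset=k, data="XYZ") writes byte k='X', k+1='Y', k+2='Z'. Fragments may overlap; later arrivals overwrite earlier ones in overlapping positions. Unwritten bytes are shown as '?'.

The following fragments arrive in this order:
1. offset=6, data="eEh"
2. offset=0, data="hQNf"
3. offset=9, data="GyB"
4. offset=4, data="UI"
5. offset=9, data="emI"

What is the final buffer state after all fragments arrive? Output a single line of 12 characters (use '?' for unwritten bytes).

Answer: hQNfUIeEhemI

Derivation:
Fragment 1: offset=6 data="eEh" -> buffer=??????eEh???
Fragment 2: offset=0 data="hQNf" -> buffer=hQNf??eEh???
Fragment 3: offset=9 data="GyB" -> buffer=hQNf??eEhGyB
Fragment 4: offset=4 data="UI" -> buffer=hQNfUIeEhGyB
Fragment 5: offset=9 data="emI" -> buffer=hQNfUIeEhemI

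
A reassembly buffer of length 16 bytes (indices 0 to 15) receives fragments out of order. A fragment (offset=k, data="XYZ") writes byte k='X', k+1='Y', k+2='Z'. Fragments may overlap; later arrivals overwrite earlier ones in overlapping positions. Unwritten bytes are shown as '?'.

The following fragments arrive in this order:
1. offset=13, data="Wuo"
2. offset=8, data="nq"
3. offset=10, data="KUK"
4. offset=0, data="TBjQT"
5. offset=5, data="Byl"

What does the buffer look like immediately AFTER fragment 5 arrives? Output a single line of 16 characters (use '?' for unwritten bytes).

Answer: TBjQTBylnqKUKWuo

Derivation:
Fragment 1: offset=13 data="Wuo" -> buffer=?????????????Wuo
Fragment 2: offset=8 data="nq" -> buffer=????????nq???Wuo
Fragment 3: offset=10 data="KUK" -> buffer=????????nqKUKWuo
Fragment 4: offset=0 data="TBjQT" -> buffer=TBjQT???nqKUKWuo
Fragment 5: offset=5 data="Byl" -> buffer=TBjQTBylnqKUKWuo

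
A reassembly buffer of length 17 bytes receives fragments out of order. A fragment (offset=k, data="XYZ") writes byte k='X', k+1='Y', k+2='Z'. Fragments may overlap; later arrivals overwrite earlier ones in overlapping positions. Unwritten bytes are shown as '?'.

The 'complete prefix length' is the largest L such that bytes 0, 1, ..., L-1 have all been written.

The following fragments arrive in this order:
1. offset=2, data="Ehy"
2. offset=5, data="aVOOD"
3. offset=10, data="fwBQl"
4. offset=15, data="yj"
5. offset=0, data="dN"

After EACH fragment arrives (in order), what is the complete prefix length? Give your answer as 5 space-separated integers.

Answer: 0 0 0 0 17

Derivation:
Fragment 1: offset=2 data="Ehy" -> buffer=??Ehy???????????? -> prefix_len=0
Fragment 2: offset=5 data="aVOOD" -> buffer=??EhyaVOOD??????? -> prefix_len=0
Fragment 3: offset=10 data="fwBQl" -> buffer=??EhyaVOODfwBQl?? -> prefix_len=0
Fragment 4: offset=15 data="yj" -> buffer=??EhyaVOODfwBQlyj -> prefix_len=0
Fragment 5: offset=0 data="dN" -> buffer=dNEhyaVOODfwBQlyj -> prefix_len=17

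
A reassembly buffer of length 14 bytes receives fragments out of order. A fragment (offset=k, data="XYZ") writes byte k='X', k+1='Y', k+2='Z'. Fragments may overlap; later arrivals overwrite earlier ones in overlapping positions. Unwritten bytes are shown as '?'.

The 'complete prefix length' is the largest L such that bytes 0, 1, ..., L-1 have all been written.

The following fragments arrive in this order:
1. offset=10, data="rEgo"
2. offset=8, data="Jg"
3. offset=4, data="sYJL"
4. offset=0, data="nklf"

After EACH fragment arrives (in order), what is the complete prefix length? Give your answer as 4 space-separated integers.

Fragment 1: offset=10 data="rEgo" -> buffer=??????????rEgo -> prefix_len=0
Fragment 2: offset=8 data="Jg" -> buffer=????????JgrEgo -> prefix_len=0
Fragment 3: offset=4 data="sYJL" -> buffer=????sYJLJgrEgo -> prefix_len=0
Fragment 4: offset=0 data="nklf" -> buffer=nklfsYJLJgrEgo -> prefix_len=14

Answer: 0 0 0 14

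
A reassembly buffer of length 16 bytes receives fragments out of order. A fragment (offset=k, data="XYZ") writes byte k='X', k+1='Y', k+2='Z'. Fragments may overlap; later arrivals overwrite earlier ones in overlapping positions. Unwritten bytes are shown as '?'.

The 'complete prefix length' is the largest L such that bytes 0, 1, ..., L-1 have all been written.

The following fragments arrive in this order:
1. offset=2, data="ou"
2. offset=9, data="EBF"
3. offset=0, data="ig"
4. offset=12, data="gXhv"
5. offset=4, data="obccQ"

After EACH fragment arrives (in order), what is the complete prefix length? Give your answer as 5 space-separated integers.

Fragment 1: offset=2 data="ou" -> buffer=??ou???????????? -> prefix_len=0
Fragment 2: offset=9 data="EBF" -> buffer=??ou?????EBF???? -> prefix_len=0
Fragment 3: offset=0 data="ig" -> buffer=igou?????EBF???? -> prefix_len=4
Fragment 4: offset=12 data="gXhv" -> buffer=igou?????EBFgXhv -> prefix_len=4
Fragment 5: offset=4 data="obccQ" -> buffer=igouobccQEBFgXhv -> prefix_len=16

Answer: 0 0 4 4 16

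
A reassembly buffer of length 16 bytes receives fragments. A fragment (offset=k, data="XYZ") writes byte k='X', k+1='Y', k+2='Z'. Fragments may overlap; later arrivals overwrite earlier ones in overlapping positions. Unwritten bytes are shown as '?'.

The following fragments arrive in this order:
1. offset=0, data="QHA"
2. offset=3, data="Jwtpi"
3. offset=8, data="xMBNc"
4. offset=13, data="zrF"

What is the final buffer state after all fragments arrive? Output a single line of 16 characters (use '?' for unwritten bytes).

Fragment 1: offset=0 data="QHA" -> buffer=QHA?????????????
Fragment 2: offset=3 data="Jwtpi" -> buffer=QHAJwtpi????????
Fragment 3: offset=8 data="xMBNc" -> buffer=QHAJwtpixMBNc???
Fragment 4: offset=13 data="zrF" -> buffer=QHAJwtpixMBNczrF

Answer: QHAJwtpixMBNczrF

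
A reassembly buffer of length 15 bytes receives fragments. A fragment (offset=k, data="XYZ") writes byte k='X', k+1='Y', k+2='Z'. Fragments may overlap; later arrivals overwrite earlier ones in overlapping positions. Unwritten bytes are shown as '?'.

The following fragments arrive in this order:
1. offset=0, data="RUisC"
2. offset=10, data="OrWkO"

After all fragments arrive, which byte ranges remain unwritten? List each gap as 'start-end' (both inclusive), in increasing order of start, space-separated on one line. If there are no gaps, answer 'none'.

Answer: 5-9

Derivation:
Fragment 1: offset=0 len=5
Fragment 2: offset=10 len=5
Gaps: 5-9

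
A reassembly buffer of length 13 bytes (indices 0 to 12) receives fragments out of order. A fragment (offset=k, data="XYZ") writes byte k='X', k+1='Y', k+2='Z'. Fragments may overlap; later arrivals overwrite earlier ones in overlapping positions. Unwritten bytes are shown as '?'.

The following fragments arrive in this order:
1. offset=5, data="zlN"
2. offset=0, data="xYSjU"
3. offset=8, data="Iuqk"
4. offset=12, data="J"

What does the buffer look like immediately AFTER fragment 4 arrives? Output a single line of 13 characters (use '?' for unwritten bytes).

Answer: xYSjUzlNIuqkJ

Derivation:
Fragment 1: offset=5 data="zlN" -> buffer=?????zlN?????
Fragment 2: offset=0 data="xYSjU" -> buffer=xYSjUzlN?????
Fragment 3: offset=8 data="Iuqk" -> buffer=xYSjUzlNIuqk?
Fragment 4: offset=12 data="J" -> buffer=xYSjUzlNIuqkJ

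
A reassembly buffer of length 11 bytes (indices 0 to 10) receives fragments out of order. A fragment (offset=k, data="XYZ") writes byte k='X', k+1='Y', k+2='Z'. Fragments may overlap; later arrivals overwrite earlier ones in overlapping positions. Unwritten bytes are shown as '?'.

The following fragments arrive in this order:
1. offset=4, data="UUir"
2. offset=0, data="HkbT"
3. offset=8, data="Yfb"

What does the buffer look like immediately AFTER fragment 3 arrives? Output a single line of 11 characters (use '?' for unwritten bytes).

Answer: HkbTUUirYfb

Derivation:
Fragment 1: offset=4 data="UUir" -> buffer=????UUir???
Fragment 2: offset=0 data="HkbT" -> buffer=HkbTUUir???
Fragment 3: offset=8 data="Yfb" -> buffer=HkbTUUirYfb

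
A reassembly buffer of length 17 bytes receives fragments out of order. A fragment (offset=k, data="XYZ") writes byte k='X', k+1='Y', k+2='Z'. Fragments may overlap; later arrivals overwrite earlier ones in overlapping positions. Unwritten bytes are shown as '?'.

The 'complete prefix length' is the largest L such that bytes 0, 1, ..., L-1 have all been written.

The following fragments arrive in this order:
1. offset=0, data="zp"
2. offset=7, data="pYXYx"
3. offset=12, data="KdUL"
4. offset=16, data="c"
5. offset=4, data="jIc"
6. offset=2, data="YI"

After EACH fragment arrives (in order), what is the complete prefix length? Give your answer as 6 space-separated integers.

Fragment 1: offset=0 data="zp" -> buffer=zp??????????????? -> prefix_len=2
Fragment 2: offset=7 data="pYXYx" -> buffer=zp?????pYXYx????? -> prefix_len=2
Fragment 3: offset=12 data="KdUL" -> buffer=zp?????pYXYxKdUL? -> prefix_len=2
Fragment 4: offset=16 data="c" -> buffer=zp?????pYXYxKdULc -> prefix_len=2
Fragment 5: offset=4 data="jIc" -> buffer=zp??jIcpYXYxKdULc -> prefix_len=2
Fragment 6: offset=2 data="YI" -> buffer=zpYIjIcpYXYxKdULc -> prefix_len=17

Answer: 2 2 2 2 2 17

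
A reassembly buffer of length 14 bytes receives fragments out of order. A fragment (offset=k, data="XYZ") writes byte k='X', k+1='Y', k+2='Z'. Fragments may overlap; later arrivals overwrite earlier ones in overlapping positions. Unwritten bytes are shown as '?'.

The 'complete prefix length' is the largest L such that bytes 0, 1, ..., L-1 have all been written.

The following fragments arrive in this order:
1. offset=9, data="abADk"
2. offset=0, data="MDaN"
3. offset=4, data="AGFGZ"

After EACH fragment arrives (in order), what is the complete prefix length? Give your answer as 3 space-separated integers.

Answer: 0 4 14

Derivation:
Fragment 1: offset=9 data="abADk" -> buffer=?????????abADk -> prefix_len=0
Fragment 2: offset=0 data="MDaN" -> buffer=MDaN?????abADk -> prefix_len=4
Fragment 3: offset=4 data="AGFGZ" -> buffer=MDaNAGFGZabADk -> prefix_len=14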